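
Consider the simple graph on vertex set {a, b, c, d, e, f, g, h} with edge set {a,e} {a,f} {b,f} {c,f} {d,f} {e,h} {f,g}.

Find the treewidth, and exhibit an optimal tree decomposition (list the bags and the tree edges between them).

Treewidth 1.
One such decomposition:
Bags: B1 = {d, f}  B2 = {f, g}  B3 = {a, f}  B4 = {a, e}  B5 = {e, h}  B6 = {b, f}  B7 = {c, f}
Tree: B1–B2, B1–B3, B3–B4, B4–B5, B3–B6, B6–B7

Each bag holds 2 vertices, so the decomposition has width 1, which upper-bounds the treewidth. G has an edge, so its treewidth is at least 1. Therefore the treewidth is 1.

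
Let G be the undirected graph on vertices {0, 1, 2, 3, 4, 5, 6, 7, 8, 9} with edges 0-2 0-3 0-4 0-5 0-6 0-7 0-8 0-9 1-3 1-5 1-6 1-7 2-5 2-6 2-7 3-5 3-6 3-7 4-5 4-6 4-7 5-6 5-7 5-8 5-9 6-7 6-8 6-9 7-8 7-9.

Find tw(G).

A width-4 tree decomposition is:
Bags: B1 = {0, 3, 5, 6, 7}  B2 = {0, 5, 6, 7, 8}  B3 = {0, 2, 5, 6, 7}  B4 = {0, 5, 6, 7, 9}  B5 = {1, 3, 5, 6, 7}  B6 = {0, 4, 5, 6, 7}
Tree: B1–B2, B2–B3, B3–B4, B1–B5, B4–B6
Every bag has size at most 5, so the width is 5 − 1 = 4 and tw(G) ≤ 4. Conversely, {0, 2, 5, 6, 7} is a clique of size 5, and the vertices of any clique must share a bag in every tree decomposition; so some bag has ≥ 5 vertices and tw(G) ≥ 4. The upper and lower bounds meet at 4, so that is the treewidth.

4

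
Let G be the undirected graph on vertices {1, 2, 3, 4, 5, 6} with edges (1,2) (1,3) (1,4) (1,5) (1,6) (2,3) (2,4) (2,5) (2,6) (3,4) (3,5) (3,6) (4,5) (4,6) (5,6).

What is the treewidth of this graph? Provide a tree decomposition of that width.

Treewidth 5.
Bags: B1 = {1, 2, 3, 4, 5, 6}
Tree: (single bag)

With just one bag of size 6, the width is 6 − 1 = 5, so tw(G) ≤ 5. For the lower bound, the 6 vertices {1, 2, 3, 4, 5, 6} are pairwise adjacent, and any tree decomposition puts a clique entirely inside one bag — forcing width ≥ 5. Therefore the treewidth is 5.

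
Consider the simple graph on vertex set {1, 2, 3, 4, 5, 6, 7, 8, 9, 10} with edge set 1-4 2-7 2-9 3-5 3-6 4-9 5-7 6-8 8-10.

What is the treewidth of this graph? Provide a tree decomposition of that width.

Each bag holds 2 vertices, so the decomposition has width 1, which upper-bounds the treewidth. G has an edge, so its treewidth is at least 1. Therefore the treewidth is 1.

Treewidth 1.
One optimal decomposition is:
Bags: B1 = {1, 4}  B2 = {4, 9}  B3 = {2, 9}  B4 = {2, 7}  B5 = {5, 7}  B6 = {3, 5}  B7 = {3, 6}  B8 = {6, 8}  B9 = {8, 10}
Tree: B1–B2, B2–B3, B3–B4, B4–B5, B5–B6, B6–B7, B7–B8, B8–B9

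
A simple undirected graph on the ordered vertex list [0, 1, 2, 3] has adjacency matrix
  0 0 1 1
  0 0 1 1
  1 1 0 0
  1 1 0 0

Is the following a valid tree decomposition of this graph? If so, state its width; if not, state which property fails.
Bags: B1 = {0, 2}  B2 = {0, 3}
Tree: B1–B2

No — vertex 1 appears in no bag.

A tree decomposition must satisfy three properties: every vertex lies in some bag; for every edge, both endpoints lie together in some bag; and for every vertex, the bags containing it form a connected subtree. Here vertex 1 appears in no bag, so the decomposition is invalid.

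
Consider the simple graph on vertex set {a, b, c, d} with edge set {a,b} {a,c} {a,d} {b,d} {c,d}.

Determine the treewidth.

2

A width-2 tree decomposition is:
Bags: B1 = {a, b, d}  B2 = {a, c, d}
Tree: B1–B2
Each bag holds 3 vertices, so the decomposition has width 2, which upper-bounds the treewidth. For the lower bound, the 3 vertices {a, c, d} are pairwise adjacent, and any tree decomposition puts a clique entirely inside one bag — forcing width ≥ 2. The upper and lower bounds meet at 2, so that is the treewidth.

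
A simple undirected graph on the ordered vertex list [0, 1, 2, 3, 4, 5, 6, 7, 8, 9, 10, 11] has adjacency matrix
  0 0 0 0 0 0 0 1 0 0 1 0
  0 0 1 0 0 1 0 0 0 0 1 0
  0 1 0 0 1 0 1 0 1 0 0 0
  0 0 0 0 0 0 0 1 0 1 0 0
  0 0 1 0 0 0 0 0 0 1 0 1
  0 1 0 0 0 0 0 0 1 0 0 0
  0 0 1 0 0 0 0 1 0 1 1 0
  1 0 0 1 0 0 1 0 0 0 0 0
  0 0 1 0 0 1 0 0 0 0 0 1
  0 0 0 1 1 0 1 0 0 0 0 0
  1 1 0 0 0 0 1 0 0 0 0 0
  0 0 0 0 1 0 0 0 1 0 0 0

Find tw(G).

3

A width-3 tree decomposition is:
Bags: B1 = {0, 3, 7, 10}  B2 = {3, 6, 7, 10}  B3 = {3, 6, 9, 10}  B4 = {1, 6, 9, 10}  B5 = {1, 2, 6, 9}  B6 = {1, 2, 4, 9}  B7 = {1, 2, 4, 5}  B8 = {2, 4, 5, 8}  B9 = {4, 5, 8, 11}
Tree: B1–B2, B2–B3, B3–B4, B4–B5, B5–B6, B6–B7, B7–B8, B8–B9
Each bag holds 4 vertices, so the decomposition has width 3, which upper-bounds the treewidth. For the lower bound: the 4 vertex sets {0,3,7}, {10}, {6}, {1,2,4,9} are disjoint, each induces a connected subgraph, and every pair is joined by at least one edge of G. Contracting each set to a single vertex therefore yields K_{4} as a minor, and since treewidth is minor-monotone, tw(G) ≥ tw(K_{4}) = 3. Hence tw(G) = 3 exactly.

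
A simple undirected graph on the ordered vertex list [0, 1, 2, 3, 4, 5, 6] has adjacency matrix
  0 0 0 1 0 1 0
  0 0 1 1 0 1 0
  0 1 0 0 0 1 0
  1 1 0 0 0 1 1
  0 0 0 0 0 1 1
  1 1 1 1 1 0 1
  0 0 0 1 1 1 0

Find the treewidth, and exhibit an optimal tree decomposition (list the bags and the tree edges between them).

Treewidth 2.
Bags: B1 = {3, 5, 6}  B2 = {1, 3, 5}  B3 = {0, 3, 5}  B4 = {4, 5, 6}  B5 = {1, 2, 5}
Tree: B1–B2, B2–B3, B1–B4, B2–B5

The largest bag has 3 vertices, giving width 2; this decomposition certifies tw(G) ≤ 2. On the other hand G contains the 3-clique {1, 2, 5}. A clique must lie in a single bag of any decomposition, so no decomposition can have width below 2. Therefore the treewidth is 2.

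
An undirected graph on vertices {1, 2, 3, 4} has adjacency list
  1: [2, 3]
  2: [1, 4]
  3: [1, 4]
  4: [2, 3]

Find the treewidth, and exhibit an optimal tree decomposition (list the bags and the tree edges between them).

The largest bag has 3 vertices, giving width 2; this decomposition certifies tw(G) ≤ 2. For the lower bound, G contains the cycle 2–1–3–4–2, so G is not a forest; only forests have treewidth ≤ 1, hence tw(G) ≥ 2. The upper and lower bounds meet at 2, so that is the treewidth.

Treewidth 2.
One such decomposition:
Bags: B1 = {1, 2, 3}  B2 = {2, 3, 4}
Tree: B1–B2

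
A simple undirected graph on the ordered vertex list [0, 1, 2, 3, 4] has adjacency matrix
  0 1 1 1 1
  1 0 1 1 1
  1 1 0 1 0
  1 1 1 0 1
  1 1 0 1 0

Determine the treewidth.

A width-3 tree decomposition is:
Bags: B1 = {0, 1, 3, 4}  B2 = {0, 1, 2, 3}
Tree: B1–B2
Every bag has size at most 4, so the width is 4 − 1 = 3 and tw(G) ≤ 3. Conversely, {0, 1, 2, 3} is a clique of size 4, and the vertices of any clique must share a bag in every tree decomposition; so some bag has ≥ 4 vertices and tw(G) ≥ 3. Therefore the treewidth is 3.

3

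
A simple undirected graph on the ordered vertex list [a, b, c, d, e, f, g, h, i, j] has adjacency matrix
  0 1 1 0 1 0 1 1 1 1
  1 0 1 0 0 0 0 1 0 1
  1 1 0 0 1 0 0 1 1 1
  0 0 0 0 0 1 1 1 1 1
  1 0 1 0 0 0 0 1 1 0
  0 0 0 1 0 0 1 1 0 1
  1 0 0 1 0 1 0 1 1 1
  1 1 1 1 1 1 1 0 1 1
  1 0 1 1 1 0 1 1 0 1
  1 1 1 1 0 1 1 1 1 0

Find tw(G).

4

A width-4 tree decomposition is:
Bags: B1 = {a, g, h, i, j}  B2 = {a, c, h, i, j}  B3 = {d, g, h, i, j}  B4 = {d, f, g, h, j}  B5 = {a, b, c, h, j}  B6 = {a, c, e, h, i}
Tree: B1–B2, B1–B3, B3–B4, B2–B5, B2–B6
Every bag has size at most 5, so the width is 5 − 1 = 4 and tw(G) ≤ 4. Conversely, {d, f, g, h, j} is a clique of size 5, and the vertices of any clique must share a bag in every tree decomposition; so some bag has ≥ 5 vertices and tw(G) ≥ 4. The upper and lower bounds meet at 4, so that is the treewidth.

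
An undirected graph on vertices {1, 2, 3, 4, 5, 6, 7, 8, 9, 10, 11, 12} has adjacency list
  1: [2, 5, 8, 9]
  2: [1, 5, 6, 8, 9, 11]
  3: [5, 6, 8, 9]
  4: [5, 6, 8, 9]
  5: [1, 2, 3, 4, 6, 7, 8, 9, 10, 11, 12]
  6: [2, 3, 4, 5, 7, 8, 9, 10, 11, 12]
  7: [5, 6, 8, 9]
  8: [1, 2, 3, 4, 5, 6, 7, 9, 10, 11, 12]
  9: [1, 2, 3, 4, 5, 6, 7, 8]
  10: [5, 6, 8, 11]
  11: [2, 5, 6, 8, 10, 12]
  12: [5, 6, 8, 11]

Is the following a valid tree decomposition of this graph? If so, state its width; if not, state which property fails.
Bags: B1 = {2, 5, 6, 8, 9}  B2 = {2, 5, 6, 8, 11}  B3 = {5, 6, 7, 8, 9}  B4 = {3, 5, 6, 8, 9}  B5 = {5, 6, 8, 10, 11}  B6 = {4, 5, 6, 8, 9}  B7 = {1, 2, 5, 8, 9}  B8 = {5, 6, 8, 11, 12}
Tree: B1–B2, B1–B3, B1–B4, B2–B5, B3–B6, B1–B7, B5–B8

Yes; width 4.

Every vertex of G appears in some bag (union = {1, 2, 3, 4, 5, 6, 7, 8, 9, 10, 11, 12}); every edge is covered by a bag; and for each vertex v the set of bags containing v is connected in the bag tree. The decomposition is therefore valid. The largest bag has 5 vertices, so the width is 4.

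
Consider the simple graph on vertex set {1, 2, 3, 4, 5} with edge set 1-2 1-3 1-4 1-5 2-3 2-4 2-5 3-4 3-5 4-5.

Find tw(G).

4

A width-4 tree decomposition is:
Bags: B1 = {1, 2, 3, 4, 5}
Tree: (single bag)
A single bag containing all 5 vertices is trivially a valid decomposition of width 4. On the other hand G contains the 5-clique {1, 2, 3, 4, 5}. A clique must lie in a single bag of any decomposition, so no decomposition can have width below 4. Therefore the treewidth is 4.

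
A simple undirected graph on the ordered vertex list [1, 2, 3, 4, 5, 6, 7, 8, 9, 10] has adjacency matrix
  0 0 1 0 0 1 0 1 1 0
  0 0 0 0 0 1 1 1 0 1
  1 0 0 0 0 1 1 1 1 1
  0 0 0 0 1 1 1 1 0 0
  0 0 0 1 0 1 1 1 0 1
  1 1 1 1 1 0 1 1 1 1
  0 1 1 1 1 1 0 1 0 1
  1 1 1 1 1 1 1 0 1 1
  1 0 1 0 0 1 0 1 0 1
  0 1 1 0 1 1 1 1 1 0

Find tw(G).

4

A width-4 tree decomposition is:
Bags: B1 = {3, 6, 7, 8, 10}  B2 = {3, 6, 8, 9, 10}  B3 = {1, 3, 6, 8, 9}  B4 = {5, 6, 7, 8, 10}  B5 = {4, 5, 6, 7, 8}  B6 = {2, 6, 7, 8, 10}
Tree: B1–B2, B2–B3, B1–B4, B4–B5, B1–B6
Each bag holds 5 vertices, so the decomposition has width 4, which upper-bounds the treewidth. Conversely, {1, 3, 6, 8, 9} is a clique of size 5, and the vertices of any clique must share a bag in every tree decomposition; so some bag has ≥ 5 vertices and tw(G) ≥ 4. Therefore the treewidth is 4.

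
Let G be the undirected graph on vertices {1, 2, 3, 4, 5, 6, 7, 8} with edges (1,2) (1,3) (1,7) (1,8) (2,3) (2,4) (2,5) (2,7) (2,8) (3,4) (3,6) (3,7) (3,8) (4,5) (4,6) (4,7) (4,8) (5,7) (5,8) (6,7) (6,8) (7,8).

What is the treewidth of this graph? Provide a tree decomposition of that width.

Each bag holds 5 vertices, so the decomposition has width 4, which upper-bounds the treewidth. On the other hand G contains the 5-clique {1, 2, 3, 7, 8}. A clique must lie in a single bag of any decomposition, so no decomposition can have width below 4. Hence tw(G) = 4 exactly.

Treewidth 4.
One optimal decomposition is:
Bags: B1 = {2, 3, 4, 7, 8}  B2 = {1, 2, 3, 7, 8}  B3 = {2, 4, 5, 7, 8}  B4 = {3, 4, 6, 7, 8}
Tree: B1–B2, B1–B3, B1–B4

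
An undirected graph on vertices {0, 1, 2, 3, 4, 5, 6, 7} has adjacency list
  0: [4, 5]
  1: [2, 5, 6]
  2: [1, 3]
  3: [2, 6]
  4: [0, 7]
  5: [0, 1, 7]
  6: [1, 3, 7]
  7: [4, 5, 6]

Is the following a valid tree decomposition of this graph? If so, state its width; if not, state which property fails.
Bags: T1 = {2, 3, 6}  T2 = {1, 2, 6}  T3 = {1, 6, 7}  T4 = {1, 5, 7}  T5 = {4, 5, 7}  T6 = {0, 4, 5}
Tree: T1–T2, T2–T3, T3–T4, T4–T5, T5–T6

Vertex coverage: the bags together contain {0, 1, 2, 3, 4, 5, 6, 7}, the full vertex set. Edge coverage: each edge of G has both endpoints in at least one bag. Running intersection: for every vertex, the bags containing it form a connected subtree. All three properties hold, so this is a valid tree decomposition of width max|bag| − 1 = 2, and hence tw(G) ≤ 2.

Yes; width 2.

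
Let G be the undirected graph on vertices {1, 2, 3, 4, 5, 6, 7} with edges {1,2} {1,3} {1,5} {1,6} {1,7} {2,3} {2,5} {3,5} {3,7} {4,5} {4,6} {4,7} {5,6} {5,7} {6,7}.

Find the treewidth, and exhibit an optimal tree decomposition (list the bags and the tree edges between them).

Each bag holds 4 vertices, so the decomposition has width 3, which upper-bounds the treewidth. For the lower bound, the 4 vertices {1, 2, 3, 5} are pairwise adjacent, and any tree decomposition puts a clique entirely inside one bag — forcing width ≥ 3. Hence tw(G) = 3 exactly.

Treewidth 3.
One optimal decomposition is:
Bags: B1 = {1, 5, 6, 7}  B2 = {1, 3, 5, 7}  B3 = {4, 5, 6, 7}  B4 = {1, 2, 3, 5}
Tree: B1–B2, B1–B3, B2–B4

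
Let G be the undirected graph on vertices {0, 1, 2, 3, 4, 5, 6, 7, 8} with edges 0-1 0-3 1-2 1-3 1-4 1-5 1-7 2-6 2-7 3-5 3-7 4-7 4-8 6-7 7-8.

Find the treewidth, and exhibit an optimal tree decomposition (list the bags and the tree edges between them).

Each bag holds 3 vertices, so the decomposition has width 2, which upper-bounds the treewidth. Conversely, {4, 7, 8} is a clique of size 3, and the vertices of any clique must share a bag in every tree decomposition; so some bag has ≥ 3 vertices and tw(G) ≥ 2. Therefore the treewidth is 2.

Treewidth 2.
One optimal decomposition is:
Bags: B1 = {1, 4, 7}  B2 = {1, 3, 7}  B3 = {1, 3, 5}  B4 = {1, 2, 7}  B5 = {0, 1, 3}  B6 = {2, 6, 7}  B7 = {4, 7, 8}
Tree: B1–B2, B2–B3, B1–B4, B2–B5, B4–B6, B1–B7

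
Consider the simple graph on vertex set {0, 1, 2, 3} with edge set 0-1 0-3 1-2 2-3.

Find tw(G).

2

A width-2 tree decomposition is:
Bags: B1 = {1, 2, 3}  B2 = {0, 1, 3}
Tree: B1–B2
Each bag holds 3 vertices, so the decomposition has width 2, which upper-bounds the treewidth. The edges 1–2–3–0–1 form a cycle, so G is not a tree and its treewidth is at least 2. Hence tw(G) = 2 exactly.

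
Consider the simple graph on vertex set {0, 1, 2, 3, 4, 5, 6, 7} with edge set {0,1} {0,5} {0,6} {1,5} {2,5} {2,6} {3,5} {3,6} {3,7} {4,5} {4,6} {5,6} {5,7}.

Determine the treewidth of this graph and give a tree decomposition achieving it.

Each bag holds 3 vertices, so the decomposition has width 2, which upper-bounds the treewidth. Conversely, {0, 1, 5} is a clique of size 3, and the vertices of any clique must share a bag in every tree decomposition; so some bag has ≥ 3 vertices and tw(G) ≥ 2. Therefore the treewidth is 2.

Treewidth 2.
One optimal decomposition is:
Bags: B1 = {4, 5, 6}  B2 = {2, 5, 6}  B3 = {3, 5, 6}  B4 = {0, 5, 6}  B5 = {0, 1, 5}  B6 = {3, 5, 7}
Tree: B1–B2, B1–B3, B3–B4, B4–B5, B3–B6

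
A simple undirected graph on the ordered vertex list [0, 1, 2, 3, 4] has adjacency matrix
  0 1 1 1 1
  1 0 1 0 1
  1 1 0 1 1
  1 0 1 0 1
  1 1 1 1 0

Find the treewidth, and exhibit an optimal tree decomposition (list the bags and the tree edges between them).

Each bag holds 4 vertices, so the decomposition has width 3, which upper-bounds the treewidth. Conversely, {0, 1, 2, 4} is a clique of size 4, and the vertices of any clique must share a bag in every tree decomposition; so some bag has ≥ 4 vertices and tw(G) ≥ 3. Therefore the treewidth is 3.

Treewidth 3.
Bags: B1 = {0, 1, 2, 4}  B2 = {0, 2, 3, 4}
Tree: B1–B2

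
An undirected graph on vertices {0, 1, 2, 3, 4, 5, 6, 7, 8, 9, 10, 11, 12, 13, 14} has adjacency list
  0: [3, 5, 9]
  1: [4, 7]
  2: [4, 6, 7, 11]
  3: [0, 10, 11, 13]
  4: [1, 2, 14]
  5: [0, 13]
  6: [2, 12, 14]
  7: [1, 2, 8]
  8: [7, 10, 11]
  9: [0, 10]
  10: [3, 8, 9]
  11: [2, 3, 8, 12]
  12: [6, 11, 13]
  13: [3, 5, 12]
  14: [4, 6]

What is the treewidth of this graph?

3

A width-3 tree decomposition is:
Bags: B1 = {1, 4, 6, 14}  B2 = {1, 2, 4, 6}  B3 = {1, 2, 6, 7}  B4 = {2, 6, 7, 12}  B5 = {2, 7, 11, 12}  B6 = {7, 8, 11, 12}  B7 = {8, 11, 12, 13}  B8 = {3, 8, 11, 13}  B9 = {3, 8, 10, 13}  B10 = {3, 5, 10, 13}  B11 = {0, 3, 5, 10}  B12 = {0, 5, 9, 10}
Tree: B1–B2, B2–B3, B3–B4, B4–B5, B5–B6, B6–B7, B7–B8, B8–B9, B9–B10, B10–B11, B11–B12
Every bag has size at most 4, so the width is 4 − 1 = 3 and tw(G) ≤ 3. For the lower bound: the 4 vertex sets {1,4,14}, {6}, {2}, {7,8,11,12} are disjoint, each induces a connected subgraph, and every pair is joined by at least one edge of G. Contracting each set to a single vertex therefore yields K_{4} as a minor, and since treewidth is minor-monotone, tw(G) ≥ tw(K_{4}) = 3. Therefore the treewidth is 3.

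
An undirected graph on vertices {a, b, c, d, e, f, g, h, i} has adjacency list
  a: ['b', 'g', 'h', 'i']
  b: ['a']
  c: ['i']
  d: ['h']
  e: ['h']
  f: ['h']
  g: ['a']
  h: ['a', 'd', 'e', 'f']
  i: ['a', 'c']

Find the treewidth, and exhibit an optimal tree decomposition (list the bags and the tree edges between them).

Treewidth 1.
One optimal decomposition is:
Bags: B1 = {a, b}  B2 = {a, h}  B3 = {a, i}  B4 = {c, i}  B5 = {e, h}  B6 = {f, h}  B7 = {d, h}  B8 = {a, g}
Tree: B1–B2, B2–B3, B3–B4, B2–B5, B5–B6, B6–B7, B3–B8

The largest bag has 2 vertices, giving width 1; this decomposition certifies tw(G) ≤ 1. Since G has at least one edge (e.g. a–b), it is not an edgeless graph, so tw(G) ≥ 1. The upper and lower bounds meet at 1, so that is the treewidth.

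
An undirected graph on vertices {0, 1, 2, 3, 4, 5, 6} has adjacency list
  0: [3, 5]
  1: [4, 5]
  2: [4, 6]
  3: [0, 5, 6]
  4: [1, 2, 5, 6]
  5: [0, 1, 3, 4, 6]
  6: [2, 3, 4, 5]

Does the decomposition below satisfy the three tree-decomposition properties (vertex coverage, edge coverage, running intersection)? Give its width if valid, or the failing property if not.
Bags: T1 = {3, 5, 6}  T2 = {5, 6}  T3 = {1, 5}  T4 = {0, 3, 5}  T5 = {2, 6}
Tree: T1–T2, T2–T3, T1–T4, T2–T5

A tree decomposition must satisfy three properties: every vertex lies in some bag; for every edge, both endpoints lie together in some bag; and for every vertex, the bags containing it form a connected subtree. Here vertex 4 appears in no bag, so the decomposition is invalid.

No — vertex 4 appears in no bag.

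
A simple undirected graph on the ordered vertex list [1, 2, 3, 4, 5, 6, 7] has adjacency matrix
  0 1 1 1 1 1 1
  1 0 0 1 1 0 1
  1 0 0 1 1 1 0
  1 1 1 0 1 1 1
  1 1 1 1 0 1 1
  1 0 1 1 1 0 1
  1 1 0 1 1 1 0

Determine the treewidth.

4

A width-4 tree decomposition is:
Bags: B1 = {1, 3, 4, 5, 6}  B2 = {1, 4, 5, 6, 7}  B3 = {1, 2, 4, 5, 7}
Tree: B1–B2, B2–B3
The largest bag has 5 vertices, giving width 4; this decomposition certifies tw(G) ≤ 4. Conversely, {1, 2, 4, 5, 7} is a clique of size 5, and the vertices of any clique must share a bag in every tree decomposition; so some bag has ≥ 5 vertices and tw(G) ≥ 4. Hence tw(G) = 4 exactly.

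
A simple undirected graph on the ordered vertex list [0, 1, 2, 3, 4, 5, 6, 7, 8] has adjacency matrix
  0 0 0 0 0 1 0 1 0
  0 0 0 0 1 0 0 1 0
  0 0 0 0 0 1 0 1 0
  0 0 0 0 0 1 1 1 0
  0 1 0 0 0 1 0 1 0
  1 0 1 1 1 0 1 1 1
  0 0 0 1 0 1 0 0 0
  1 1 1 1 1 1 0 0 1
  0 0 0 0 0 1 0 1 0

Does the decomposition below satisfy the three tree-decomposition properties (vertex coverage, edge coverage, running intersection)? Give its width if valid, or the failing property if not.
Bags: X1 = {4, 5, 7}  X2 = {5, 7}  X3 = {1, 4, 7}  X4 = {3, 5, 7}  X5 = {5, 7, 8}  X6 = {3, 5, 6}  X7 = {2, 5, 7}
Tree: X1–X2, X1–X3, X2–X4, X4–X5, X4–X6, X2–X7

No — vertex 0 appears in no bag.

A tree decomposition must satisfy three properties: every vertex lies in some bag; for every edge, both endpoints lie together in some bag; and for every vertex, the bags containing it form a connected subtree. Here vertex 0 appears in no bag, so the decomposition is invalid.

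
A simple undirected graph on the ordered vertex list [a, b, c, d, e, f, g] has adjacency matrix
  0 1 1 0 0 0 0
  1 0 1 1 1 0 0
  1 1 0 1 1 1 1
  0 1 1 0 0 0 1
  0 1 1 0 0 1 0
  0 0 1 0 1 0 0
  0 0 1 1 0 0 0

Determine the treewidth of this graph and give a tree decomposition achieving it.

Treewidth 2.
One such decomposition:
Bags: B1 = {a, b, c}  B2 = {b, c, d}  B3 = {c, d, g}  B4 = {b, c, e}  B5 = {c, e, f}
Tree: B1–B2, B2–B3, B2–B4, B4–B5

Each bag holds 3 vertices, so the decomposition has width 2, which upper-bounds the treewidth. On the other hand G contains the 3-clique {c, d, g}. A clique must lie in a single bag of any decomposition, so no decomposition can have width below 2. Hence tw(G) = 2 exactly.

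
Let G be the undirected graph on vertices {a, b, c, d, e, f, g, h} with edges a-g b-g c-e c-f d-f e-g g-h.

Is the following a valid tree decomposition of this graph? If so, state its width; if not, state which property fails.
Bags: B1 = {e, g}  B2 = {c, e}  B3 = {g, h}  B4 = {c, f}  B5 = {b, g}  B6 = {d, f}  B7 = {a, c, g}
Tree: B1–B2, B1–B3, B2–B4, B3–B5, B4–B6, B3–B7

No — bags containing vertex c are not connected in the tree.

A tree decomposition must satisfy three properties: every vertex lies in some bag; for every edge, both endpoints lie together in some bag; and for every vertex, the bags containing it form a connected subtree. Here bags containing vertex c are not connected in the tree, so the decomposition is invalid.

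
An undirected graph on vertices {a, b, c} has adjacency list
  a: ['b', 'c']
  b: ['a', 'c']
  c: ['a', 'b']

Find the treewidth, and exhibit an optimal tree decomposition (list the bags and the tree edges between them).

Treewidth 2.
Bags: B1 = {a, b, c}
Tree: (single bag)

A single bag containing all 3 vertices is trivially a valid decomposition of width 2. Conversely, {a, b, c} is a clique of size 3, and the vertices of any clique must share a bag in every tree decomposition; so some bag has ≥ 3 vertices and tw(G) ≥ 2. Hence tw(G) = 2 exactly.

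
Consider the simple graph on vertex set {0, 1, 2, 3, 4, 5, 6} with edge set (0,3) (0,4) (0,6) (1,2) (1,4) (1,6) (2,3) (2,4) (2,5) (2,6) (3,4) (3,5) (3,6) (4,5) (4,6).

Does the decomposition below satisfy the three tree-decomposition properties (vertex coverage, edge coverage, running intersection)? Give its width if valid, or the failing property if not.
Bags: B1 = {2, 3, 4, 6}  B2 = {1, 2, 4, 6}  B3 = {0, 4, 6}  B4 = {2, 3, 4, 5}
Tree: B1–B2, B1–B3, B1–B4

No — edge (3,0) lies in no bag.

A tree decomposition must satisfy three properties: every vertex lies in some bag; for every edge, both endpoints lie together in some bag; and for every vertex, the bags containing it form a connected subtree. Here edge (3,0) lies in no bag, so the decomposition is invalid.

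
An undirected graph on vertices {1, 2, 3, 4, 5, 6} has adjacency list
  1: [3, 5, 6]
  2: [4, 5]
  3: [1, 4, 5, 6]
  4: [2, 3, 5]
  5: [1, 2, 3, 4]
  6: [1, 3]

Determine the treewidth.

2

A width-2 tree decomposition is:
Bags: B1 = {1, 3, 6}  B2 = {1, 3, 5}  B3 = {3, 4, 5}  B4 = {2, 4, 5}
Tree: B1–B2, B2–B3, B3–B4
Each bag holds 3 vertices, so the decomposition has width 2, which upper-bounds the treewidth. On the other hand G contains the 3-clique {2, 4, 5}. A clique must lie in a single bag of any decomposition, so no decomposition can have width below 2. Hence tw(G) = 2 exactly.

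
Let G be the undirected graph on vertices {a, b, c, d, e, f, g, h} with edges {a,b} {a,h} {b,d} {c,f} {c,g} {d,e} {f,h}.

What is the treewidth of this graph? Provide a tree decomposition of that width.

Treewidth 1.
Bags: B1 = {d, e}  B2 = {b, d}  B3 = {a, b}  B4 = {a, h}  B5 = {f, h}  B6 = {c, f}  B7 = {c, g}
Tree: B1–B2, B2–B3, B3–B4, B4–B5, B5–B6, B6–B7

The largest bag has 2 vertices, giving width 1; this decomposition certifies tw(G) ≤ 1. Since G has at least one edge (e.g. e–d), it is not an edgeless graph, so tw(G) ≥ 1. Combining the bounds, tw(G) = 1.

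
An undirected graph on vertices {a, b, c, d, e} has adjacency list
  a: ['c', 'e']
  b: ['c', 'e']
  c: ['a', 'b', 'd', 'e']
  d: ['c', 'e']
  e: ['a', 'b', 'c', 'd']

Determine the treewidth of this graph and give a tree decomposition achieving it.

The largest bag has 3 vertices, giving width 2; this decomposition certifies tw(G) ≤ 2. Conversely, {c, d, e} is a clique of size 3, and the vertices of any clique must share a bag in every tree decomposition; so some bag has ≥ 3 vertices and tw(G) ≥ 2. Combining the bounds, tw(G) = 2.

Treewidth 2.
Bags: B1 = {a, c, e}  B2 = {b, c, e}  B3 = {c, d, e}
Tree: B1–B2, B1–B3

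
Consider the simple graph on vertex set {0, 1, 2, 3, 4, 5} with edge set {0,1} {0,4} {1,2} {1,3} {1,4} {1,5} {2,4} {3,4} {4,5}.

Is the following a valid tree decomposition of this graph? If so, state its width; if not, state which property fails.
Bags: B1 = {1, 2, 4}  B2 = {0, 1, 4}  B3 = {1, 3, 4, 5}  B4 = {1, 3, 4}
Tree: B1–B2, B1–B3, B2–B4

No — bags containing vertex 3 are not connected in the tree.

A tree decomposition must satisfy three properties: every vertex lies in some bag; for every edge, both endpoints lie together in some bag; and for every vertex, the bags containing it form a connected subtree. Here bags containing vertex 3 are not connected in the tree, so the decomposition is invalid.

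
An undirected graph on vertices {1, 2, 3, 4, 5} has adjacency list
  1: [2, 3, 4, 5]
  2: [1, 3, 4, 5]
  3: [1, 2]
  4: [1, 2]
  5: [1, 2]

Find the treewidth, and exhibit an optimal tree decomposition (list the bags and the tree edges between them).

Treewidth 2.
One optimal decomposition is:
Bags: B1 = {1, 2, 3}  B2 = {1, 2, 4}  B3 = {1, 2, 5}
Tree: B1–B2, B1–B3

Every bag has size at most 3, so the width is 3 − 1 = 2 and tw(G) ≤ 2. On the other hand G contains the 3-clique {1, 2, 3}. A clique must lie in a single bag of any decomposition, so no decomposition can have width below 2. Combining the bounds, tw(G) = 2.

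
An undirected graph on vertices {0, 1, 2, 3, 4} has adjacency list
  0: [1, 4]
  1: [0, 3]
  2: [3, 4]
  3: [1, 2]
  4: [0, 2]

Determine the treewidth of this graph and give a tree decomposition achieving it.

Treewidth 2.
Bags: B1 = {1, 2, 3}  B2 = {0, 1, 2}  B3 = {0, 2, 4}
Tree: B1–B2, B2–B3

Each bag holds 3 vertices, so the decomposition has width 2, which upper-bounds the treewidth. Since 2–3–1–0–4–2 is a cycle in G, G is not acyclic. Forests are exactly the graphs of treewidth ≤ 1, so tw(G) ≥ 2. Therefore the treewidth is 2.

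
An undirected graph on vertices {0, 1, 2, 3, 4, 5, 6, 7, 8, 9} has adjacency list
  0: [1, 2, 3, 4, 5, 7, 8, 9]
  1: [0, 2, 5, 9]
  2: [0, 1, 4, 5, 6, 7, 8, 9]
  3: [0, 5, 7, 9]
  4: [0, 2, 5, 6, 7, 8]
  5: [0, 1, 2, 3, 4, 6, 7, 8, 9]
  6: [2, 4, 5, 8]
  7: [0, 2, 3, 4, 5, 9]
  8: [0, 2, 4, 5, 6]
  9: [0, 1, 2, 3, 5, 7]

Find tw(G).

4

A width-4 tree decomposition is:
Bags: B1 = {0, 1, 2, 5, 9}  B2 = {0, 2, 5, 7, 9}  B3 = {0, 2, 4, 5, 7}  B4 = {0, 3, 5, 7, 9}  B5 = {0, 2, 4, 5, 8}  B6 = {2, 4, 5, 6, 8}
Tree: B1–B2, B2–B3, B2–B4, B3–B5, B5–B6
The largest bag has 5 vertices, giving width 4; this decomposition certifies tw(G) ≤ 4. On the other hand G contains the 5-clique {0, 1, 2, 5, 9}. A clique must lie in a single bag of any decomposition, so no decomposition can have width below 4. Hence tw(G) = 4 exactly.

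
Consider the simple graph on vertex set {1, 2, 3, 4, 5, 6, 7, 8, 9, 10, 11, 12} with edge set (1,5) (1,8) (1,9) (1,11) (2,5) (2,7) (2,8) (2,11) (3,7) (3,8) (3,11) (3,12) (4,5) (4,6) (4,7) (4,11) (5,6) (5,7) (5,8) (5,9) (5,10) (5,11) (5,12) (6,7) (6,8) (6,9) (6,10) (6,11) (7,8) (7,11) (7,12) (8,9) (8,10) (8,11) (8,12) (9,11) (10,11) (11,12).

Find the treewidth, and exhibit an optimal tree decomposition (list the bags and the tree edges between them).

Every bag has size at most 5, so the width is 5 − 1 = 4 and tw(G) ≤ 4. For the lower bound, the 5 vertices {3, 7, 8, 11, 12} are pairwise adjacent, and any tree decomposition puts a clique entirely inside one bag — forcing width ≥ 4. Hence tw(G) = 4 exactly.

Treewidth 4.
One optimal decomposition is:
Bags: B1 = {5, 7, 8, 11, 12}  B2 = {5, 6, 7, 8, 11}  B3 = {2, 5, 7, 8, 11}  B4 = {4, 5, 6, 7, 11}  B5 = {5, 6, 8, 9, 11}  B6 = {1, 5, 8, 9, 11}  B7 = {5, 6, 8, 10, 11}  B8 = {3, 7, 8, 11, 12}
Tree: B1–B2, B1–B3, B2–B4, B2–B5, B5–B6, B5–B7, B1–B8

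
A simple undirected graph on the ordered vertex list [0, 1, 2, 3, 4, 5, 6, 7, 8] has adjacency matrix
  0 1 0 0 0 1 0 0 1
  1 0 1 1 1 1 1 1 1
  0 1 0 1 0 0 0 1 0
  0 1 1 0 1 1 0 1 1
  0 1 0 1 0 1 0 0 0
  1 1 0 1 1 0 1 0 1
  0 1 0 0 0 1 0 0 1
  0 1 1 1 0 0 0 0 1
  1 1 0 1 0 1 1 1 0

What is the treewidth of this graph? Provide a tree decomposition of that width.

Treewidth 3.
Bags: B1 = {0, 1, 5, 8}  B2 = {1, 5, 6, 8}  B3 = {1, 3, 5, 8}  B4 = {1, 3, 7, 8}  B5 = {1, 3, 4, 5}  B6 = {1, 2, 3, 7}
Tree: B1–B2, B2–B3, B3–B4, B3–B5, B4–B6

Every bag has size at most 4, so the width is 4 − 1 = 3 and tw(G) ≤ 3. Conversely, {0, 1, 5, 8} is a clique of size 4, and the vertices of any clique must share a bag in every tree decomposition; so some bag has ≥ 4 vertices and tw(G) ≥ 3. The upper and lower bounds meet at 3, so that is the treewidth.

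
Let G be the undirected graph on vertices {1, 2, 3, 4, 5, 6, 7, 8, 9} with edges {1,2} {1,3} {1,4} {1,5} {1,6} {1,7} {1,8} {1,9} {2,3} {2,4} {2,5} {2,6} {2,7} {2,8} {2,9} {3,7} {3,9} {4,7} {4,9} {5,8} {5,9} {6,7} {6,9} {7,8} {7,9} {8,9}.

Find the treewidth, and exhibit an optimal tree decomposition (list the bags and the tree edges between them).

Each bag holds 5 vertices, so the decomposition has width 4, which upper-bounds the treewidth. For the lower bound, the 5 vertices {1, 2, 5, 8, 9} are pairwise adjacent, and any tree decomposition puts a clique entirely inside one bag — forcing width ≥ 4. Therefore the treewidth is 4.

Treewidth 4.
One optimal decomposition is:
Bags: B1 = {1, 2, 3, 7, 9}  B2 = {1, 2, 6, 7, 9}  B3 = {1, 2, 4, 7, 9}  B4 = {1, 2, 7, 8, 9}  B5 = {1, 2, 5, 8, 9}
Tree: B1–B2, B1–B3, B3–B4, B4–B5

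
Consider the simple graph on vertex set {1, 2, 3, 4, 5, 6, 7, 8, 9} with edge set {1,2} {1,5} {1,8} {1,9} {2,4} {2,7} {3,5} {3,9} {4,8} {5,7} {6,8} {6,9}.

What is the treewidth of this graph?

A width-3 tree decomposition is:
Bags: B1 = {2, 4, 7, 8}  B2 = {1, 2, 7, 8}  B3 = {1, 5, 7, 8}  B4 = {1, 5, 6, 8}  B5 = {1, 5, 6, 9}  B6 = {3, 5, 6, 9}
Tree: B1–B2, B2–B3, B3–B4, B4–B5, B5–B6
Every bag has size at most 4, so the width is 4 − 1 = 3 and tw(G) ≤ 3. For the lower bound: the 4 vertex sets {2,4,7}, {8}, {1}, {3,5,6,9} are disjoint, each induces a connected subgraph, and every pair is joined by at least one edge of G. Contracting each set to a single vertex therefore yields K_{4} as a minor, and since treewidth is minor-monotone, tw(G) ≥ tw(K_{4}) = 3. Hence tw(G) = 3 exactly.

3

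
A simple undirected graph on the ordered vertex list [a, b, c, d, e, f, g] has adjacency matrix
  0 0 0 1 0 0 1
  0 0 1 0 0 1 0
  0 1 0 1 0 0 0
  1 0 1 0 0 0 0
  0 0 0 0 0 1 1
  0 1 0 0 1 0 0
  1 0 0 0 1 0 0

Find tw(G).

2

A width-2 tree decomposition is:
Bags: B1 = {a, d, g}  B2 = {d, e, g}  B3 = {d, e, f}  B4 = {b, d, f}  B5 = {b, c, d}
Tree: B1–B2, B2–B3, B3–B4, B4–B5
Each bag holds 3 vertices, so the decomposition has width 2, which upper-bounds the treewidth. Since d–a–g–e–f–b–c–d is a cycle in G, G is not acyclic. Forests are exactly the graphs of treewidth ≤ 1, so tw(G) ≥ 2. Hence tw(G) = 2 exactly.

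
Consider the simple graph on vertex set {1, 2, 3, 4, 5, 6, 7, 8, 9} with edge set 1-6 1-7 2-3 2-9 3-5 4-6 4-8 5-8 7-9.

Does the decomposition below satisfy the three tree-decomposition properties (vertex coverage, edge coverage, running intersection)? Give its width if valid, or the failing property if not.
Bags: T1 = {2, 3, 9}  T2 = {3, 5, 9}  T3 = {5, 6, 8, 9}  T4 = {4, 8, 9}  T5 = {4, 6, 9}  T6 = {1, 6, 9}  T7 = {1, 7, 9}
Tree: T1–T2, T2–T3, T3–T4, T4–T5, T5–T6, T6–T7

No — bags containing vertex 6 are not connected in the tree.

A tree decomposition must satisfy three properties: every vertex lies in some bag; for every edge, both endpoints lie together in some bag; and for every vertex, the bags containing it form a connected subtree. Here bags containing vertex 6 are not connected in the tree, so the decomposition is invalid.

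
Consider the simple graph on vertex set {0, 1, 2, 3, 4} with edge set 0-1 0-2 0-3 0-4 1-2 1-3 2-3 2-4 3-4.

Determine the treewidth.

3

A width-3 tree decomposition is:
Bags: B1 = {0, 1, 2, 3}  B2 = {0, 2, 3, 4}
Tree: B1–B2
The largest bag has 4 vertices, giving width 3; this decomposition certifies tw(G) ≤ 3. For the lower bound, the 4 vertices {0, 1, 2, 3} are pairwise adjacent, and any tree decomposition puts a clique entirely inside one bag — forcing width ≥ 3. Therefore the treewidth is 3.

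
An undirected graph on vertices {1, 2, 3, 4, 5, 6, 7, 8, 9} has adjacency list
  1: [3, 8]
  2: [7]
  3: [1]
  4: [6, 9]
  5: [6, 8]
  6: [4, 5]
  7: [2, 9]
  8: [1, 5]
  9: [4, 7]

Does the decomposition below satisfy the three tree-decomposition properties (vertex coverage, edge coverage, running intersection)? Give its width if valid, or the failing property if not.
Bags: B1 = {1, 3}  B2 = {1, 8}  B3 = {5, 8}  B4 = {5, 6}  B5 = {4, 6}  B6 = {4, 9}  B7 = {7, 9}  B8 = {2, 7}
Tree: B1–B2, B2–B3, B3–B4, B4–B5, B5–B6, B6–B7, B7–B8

Yes; width 1.

Every vertex of G appears in some bag (union = {1, 2, 3, 4, 5, 6, 7, 8, 9}); every edge is covered by a bag; and for each vertex v the set of bags containing v is connected in the bag tree. The decomposition is therefore valid. The largest bag has 2 vertices, so the width is 1.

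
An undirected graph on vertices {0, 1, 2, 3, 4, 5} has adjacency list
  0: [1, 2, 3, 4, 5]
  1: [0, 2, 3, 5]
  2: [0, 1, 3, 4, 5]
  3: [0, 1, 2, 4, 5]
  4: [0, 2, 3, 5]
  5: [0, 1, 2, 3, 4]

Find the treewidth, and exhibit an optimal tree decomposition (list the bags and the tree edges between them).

Treewidth 4.
Bags: B1 = {0, 2, 3, 4, 5}  B2 = {0, 1, 2, 3, 5}
Tree: B1–B2

The largest bag has 5 vertices, giving width 4; this decomposition certifies tw(G) ≤ 4. For the lower bound, the 5 vertices {0, 1, 2, 3, 5} are pairwise adjacent, and any tree decomposition puts a clique entirely inside one bag — forcing width ≥ 4. Hence tw(G) = 4 exactly.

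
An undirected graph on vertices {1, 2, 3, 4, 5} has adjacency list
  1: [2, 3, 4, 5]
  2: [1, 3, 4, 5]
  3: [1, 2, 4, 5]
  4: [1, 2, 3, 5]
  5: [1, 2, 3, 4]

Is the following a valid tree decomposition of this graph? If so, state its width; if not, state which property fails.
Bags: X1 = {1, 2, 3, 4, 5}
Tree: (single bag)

Yes; width 4.

Vertex coverage: the bags together contain {1, 2, 3, 4, 5}, the full vertex set. Edge coverage: each edge of G has both endpoints in at least one bag. Running intersection: for every vertex, the bags containing it form a connected subtree. All three properties hold, so this is a valid tree decomposition of width max|bag| − 1 = 4, and hence tw(G) ≤ 4.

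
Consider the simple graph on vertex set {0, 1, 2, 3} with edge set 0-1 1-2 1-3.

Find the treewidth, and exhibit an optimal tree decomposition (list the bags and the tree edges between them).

Every bag has size at most 2, so the width is 2 − 1 = 1 and tw(G) ≤ 1. G has an edge, so its treewidth is at least 1. Therefore the treewidth is 1.

Treewidth 1.
One optimal decomposition is:
Bags: B1 = {0, 1}  B2 = {1, 3}  B3 = {1, 2}
Tree: B1–B2, B1–B3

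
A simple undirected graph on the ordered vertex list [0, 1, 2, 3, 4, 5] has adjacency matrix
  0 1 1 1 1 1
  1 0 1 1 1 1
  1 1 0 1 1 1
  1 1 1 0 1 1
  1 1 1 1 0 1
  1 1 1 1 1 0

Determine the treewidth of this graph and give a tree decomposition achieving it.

A single bag containing all 6 vertices is trivially a valid decomposition of width 5. For the lower bound, the 6 vertices {0, 1, 2, 3, 4, 5} are pairwise adjacent, and any tree decomposition puts a clique entirely inside one bag — forcing width ≥ 5. Hence tw(G) = 5 exactly.

Treewidth 5.
One optimal decomposition is:
Bags: B1 = {0, 1, 2, 3, 4, 5}
Tree: (single bag)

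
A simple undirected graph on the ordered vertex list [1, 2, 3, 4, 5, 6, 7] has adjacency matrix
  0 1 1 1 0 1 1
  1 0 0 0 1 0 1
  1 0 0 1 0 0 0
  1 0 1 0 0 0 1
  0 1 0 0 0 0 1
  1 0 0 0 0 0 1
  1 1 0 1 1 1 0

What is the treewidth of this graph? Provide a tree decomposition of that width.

Treewidth 2.
Bags: B1 = {1, 3, 4}  B2 = {1, 4, 7}  B3 = {1, 2, 7}  B4 = {2, 5, 7}  B5 = {1, 6, 7}
Tree: B1–B2, B2–B3, B3–B4, B2–B5

Each bag holds 3 vertices, so the decomposition has width 2, which upper-bounds the treewidth. On the other hand G contains the 3-clique {1, 3, 4}. A clique must lie in a single bag of any decomposition, so no decomposition can have width below 2. Therefore the treewidth is 2.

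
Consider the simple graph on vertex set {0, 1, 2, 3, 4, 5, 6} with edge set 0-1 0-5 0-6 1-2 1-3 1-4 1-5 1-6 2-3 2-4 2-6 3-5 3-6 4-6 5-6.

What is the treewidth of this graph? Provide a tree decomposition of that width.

Treewidth 3.
One such decomposition:
Bags: B1 = {0, 1, 5, 6}  B2 = {1, 3, 5, 6}  B3 = {1, 2, 3, 6}  B4 = {1, 2, 4, 6}
Tree: B1–B2, B2–B3, B3–B4

Each bag holds 4 vertices, so the decomposition has width 3, which upper-bounds the treewidth. Conversely, {0, 1, 5, 6} is a clique of size 4, and the vertices of any clique must share a bag in every tree decomposition; so some bag has ≥ 4 vertices and tw(G) ≥ 3. Therefore the treewidth is 3.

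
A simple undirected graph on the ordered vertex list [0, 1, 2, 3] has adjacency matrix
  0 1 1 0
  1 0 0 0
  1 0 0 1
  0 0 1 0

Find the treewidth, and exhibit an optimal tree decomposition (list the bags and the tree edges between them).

Treewidth 1.
One optimal decomposition is:
Bags: B1 = {0, 1}  B2 = {0, 2}  B3 = {2, 3}
Tree: B1–B2, B2–B3

Each bag holds 2 vertices, so the decomposition has width 1, which upper-bounds the treewidth. Any graph with an edge has treewidth ≥ 1, and G has the edge 1–0. The upper and lower bounds meet at 1, so that is the treewidth.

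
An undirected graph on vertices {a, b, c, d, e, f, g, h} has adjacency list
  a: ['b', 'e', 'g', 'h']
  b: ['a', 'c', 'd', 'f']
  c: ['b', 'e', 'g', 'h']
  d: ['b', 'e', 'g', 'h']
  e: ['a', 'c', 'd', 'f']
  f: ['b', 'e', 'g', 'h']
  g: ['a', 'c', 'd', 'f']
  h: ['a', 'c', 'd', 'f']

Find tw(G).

4

A width-4 tree decomposition is:
Bags: B1 = {a, b, c, d, f}  B2 = {a, c, d, e, f}  B3 = {a, c, d, f, g}  B4 = {a, c, d, f, h}
Tree: B1–B2, B2–B3, B3–B4
The largest bag has 5 vertices, giving width 4; this decomposition certifies tw(G) ≤ 4. For the lower bound: the 5 vertex sets {b,c}, {d,e}, {f,g}, {a}, {h} are disjoint, each induces a connected subgraph, and every pair is joined by at least one edge of G. Contracting each set to a single vertex therefore yields K_{5} as a minor, and since treewidth is minor-monotone, tw(G) ≥ tw(K_{5}) = 4. The upper and lower bounds meet at 4, so that is the treewidth.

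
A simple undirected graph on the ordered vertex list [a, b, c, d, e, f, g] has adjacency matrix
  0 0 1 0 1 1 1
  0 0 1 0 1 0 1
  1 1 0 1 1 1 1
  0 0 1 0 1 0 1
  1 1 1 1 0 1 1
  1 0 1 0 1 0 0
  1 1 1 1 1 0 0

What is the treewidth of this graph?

A width-3 tree decomposition is:
Bags: B1 = {a, c, e, f}  B2 = {a, c, e, g}  B3 = {b, c, e, g}  B4 = {c, d, e, g}
Tree: B1–B2, B2–B3, B2–B4
Every bag has size at most 4, so the width is 4 − 1 = 3 and tw(G) ≤ 3. Conversely, {c, d, e, g} is a clique of size 4, and the vertices of any clique must share a bag in every tree decomposition; so some bag has ≥ 4 vertices and tw(G) ≥ 3. Therefore the treewidth is 3.

3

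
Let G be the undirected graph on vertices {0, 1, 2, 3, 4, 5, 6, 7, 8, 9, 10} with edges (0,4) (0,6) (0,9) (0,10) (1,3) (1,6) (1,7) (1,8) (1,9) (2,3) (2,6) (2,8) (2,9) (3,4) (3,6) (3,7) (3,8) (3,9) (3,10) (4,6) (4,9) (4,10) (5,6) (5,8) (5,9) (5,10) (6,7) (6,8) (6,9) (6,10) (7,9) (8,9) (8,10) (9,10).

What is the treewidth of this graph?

4

A width-4 tree decomposition is:
Bags: B1 = {3, 4, 6, 9, 10}  B2 = {3, 6, 8, 9, 10}  B3 = {1, 3, 6, 8, 9}  B4 = {1, 3, 6, 7, 9}  B5 = {2, 3, 6, 8, 9}  B6 = {0, 4, 6, 9, 10}  B7 = {5, 6, 8, 9, 10}
Tree: B1–B2, B2–B3, B3–B4, B3–B5, B1–B6, B2–B7
Every bag has size at most 5, so the width is 5 − 1 = 4 and tw(G) ≤ 4. For the lower bound, the 5 vertices {0, 4, 6, 9, 10} are pairwise adjacent, and any tree decomposition puts a clique entirely inside one bag — forcing width ≥ 4. The upper and lower bounds meet at 4, so that is the treewidth.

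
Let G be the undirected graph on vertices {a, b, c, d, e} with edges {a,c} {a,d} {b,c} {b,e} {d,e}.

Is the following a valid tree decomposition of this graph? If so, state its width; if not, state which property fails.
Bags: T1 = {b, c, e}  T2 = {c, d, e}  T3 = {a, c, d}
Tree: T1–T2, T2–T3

Vertex coverage: the bags together contain {a, b, c, d, e}, the full vertex set. Edge coverage: each edge of G has both endpoints in at least one bag. Running intersection: for every vertex, the bags containing it form a connected subtree. All three properties hold, so this is a valid tree decomposition of width max|bag| − 1 = 2, and hence tw(G) ≤ 2.

Yes; width 2.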